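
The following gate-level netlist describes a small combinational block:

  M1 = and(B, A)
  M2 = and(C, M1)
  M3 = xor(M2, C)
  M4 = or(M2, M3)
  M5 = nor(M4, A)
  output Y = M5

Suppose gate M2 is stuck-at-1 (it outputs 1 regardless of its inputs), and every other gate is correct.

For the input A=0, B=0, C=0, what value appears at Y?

Propagate with M2 forced: M1=0, M2=1 [stuck-at-1], M3=1, M4=1, M5=0.
So Y = 0. (Without the fault it would be 1.)

0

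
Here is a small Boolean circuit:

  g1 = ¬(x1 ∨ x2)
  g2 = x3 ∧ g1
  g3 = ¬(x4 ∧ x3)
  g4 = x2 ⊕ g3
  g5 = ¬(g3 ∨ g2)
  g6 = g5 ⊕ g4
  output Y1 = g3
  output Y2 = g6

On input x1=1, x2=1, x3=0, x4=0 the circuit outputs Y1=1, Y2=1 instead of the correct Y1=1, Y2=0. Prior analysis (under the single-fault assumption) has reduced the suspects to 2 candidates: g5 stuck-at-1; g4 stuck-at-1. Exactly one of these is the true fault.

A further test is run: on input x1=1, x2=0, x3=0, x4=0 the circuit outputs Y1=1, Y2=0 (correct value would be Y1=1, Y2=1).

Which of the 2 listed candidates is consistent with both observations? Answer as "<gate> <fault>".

Evaluate each candidate on input x1=1, x2=0, x3=0, x4=0:
  g5 stuck-at-1: g1=0, g2=0, g3=1, g4=1, g5=1 [stuck-at-1], g6=0 → Y1=1, Y2=0 — matches
  g4 stuck-at-1: g1=0, g2=0, g3=1, g4=1 [stuck-at-1], g5=0, g6=1 → Y1=1, Y2=1 — eliminated
Only g5 stuck-at-1 reproduces the observed Y1=1, Y2=0.

g5 stuck-at-1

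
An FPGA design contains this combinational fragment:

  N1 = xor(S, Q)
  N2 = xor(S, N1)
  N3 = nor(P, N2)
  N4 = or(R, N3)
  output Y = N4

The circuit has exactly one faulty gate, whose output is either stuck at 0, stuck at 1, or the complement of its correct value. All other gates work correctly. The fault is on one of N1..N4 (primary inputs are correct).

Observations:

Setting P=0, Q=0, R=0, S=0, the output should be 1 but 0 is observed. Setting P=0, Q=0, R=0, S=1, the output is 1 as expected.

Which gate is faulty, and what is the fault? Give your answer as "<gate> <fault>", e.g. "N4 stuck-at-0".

N1 stuck-at-1

Fault-free values for test 1 (P=0, Q=0, R=0, S=0): N1=0, N2=0, N3=1, N4=1, giving Y=1. Observed 0.
Test 1: faults giving observed 0 are {N1 stuck-at-1, N1 inverted output, N2 stuck-at-1, N2 inverted output, N3 stuck-at-0, N3 inverted output, N4 stuck-at-0, N4 inverted output}.
Test 2 (P=0, Q=0, R=0, S=1): fault-free N1=1, N2=0, N3=1, N4=1 → 1; observed 1. Eliminates N1 inverted output, N2 stuck-at-1, N2 inverted output, N3 stuck-at-0, N3 inverted output, N4 stuck-at-0, N4 inverted output.
Only N1 stuck-at-1 is consistent with every test.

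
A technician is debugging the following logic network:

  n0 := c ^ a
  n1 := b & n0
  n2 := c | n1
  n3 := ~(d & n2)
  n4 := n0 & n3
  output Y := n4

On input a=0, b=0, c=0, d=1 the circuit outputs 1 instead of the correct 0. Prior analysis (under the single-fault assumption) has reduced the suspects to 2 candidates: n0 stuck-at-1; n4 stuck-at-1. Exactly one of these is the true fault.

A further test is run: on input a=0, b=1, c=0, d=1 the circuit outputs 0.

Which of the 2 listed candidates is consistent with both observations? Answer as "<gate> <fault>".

Evaluate each candidate on input a=0, b=1, c=0, d=1:
  n0 stuck-at-1: n0=1 [stuck-at-1], n1=1, n2=1, n3=0, n4=0 → 0 — matches
  n4 stuck-at-1: n0=0, n1=0, n2=0, n3=1, n4=1 [stuck-at-1] → 1 — eliminated
Only n0 stuck-at-1 reproduces the observed 0.

n0 stuck-at-1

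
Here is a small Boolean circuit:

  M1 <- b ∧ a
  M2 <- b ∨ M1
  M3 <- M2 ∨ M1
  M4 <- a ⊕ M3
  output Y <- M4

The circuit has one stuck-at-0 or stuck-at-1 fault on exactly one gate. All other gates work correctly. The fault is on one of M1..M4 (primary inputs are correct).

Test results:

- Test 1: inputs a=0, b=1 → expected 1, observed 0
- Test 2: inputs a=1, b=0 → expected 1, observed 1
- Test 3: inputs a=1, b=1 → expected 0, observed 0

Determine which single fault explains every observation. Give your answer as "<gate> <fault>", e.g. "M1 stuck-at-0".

M2 stuck-at-0

Fault-free values for test 1 (a=0, b=1): M1=0, M2=1, M3=1, M4=1, giving Y=1. Observed 0.
Test 1: faults giving observed 0 are {M2 stuck-at-0, M3 stuck-at-0, M4 stuck-at-0}.
Test 2 (a=1, b=0): fault-free M1=0, M2=0, M3=0, M4=1 → 1; observed 1. Eliminates M4 stuck-at-0.
Test 3 (a=1, b=1): fault-free M1=1, M2=1, M3=1, M4=0 → 0; observed 0. Eliminates M3 stuck-at-0.
Only M2 stuck-at-0 is consistent with every test.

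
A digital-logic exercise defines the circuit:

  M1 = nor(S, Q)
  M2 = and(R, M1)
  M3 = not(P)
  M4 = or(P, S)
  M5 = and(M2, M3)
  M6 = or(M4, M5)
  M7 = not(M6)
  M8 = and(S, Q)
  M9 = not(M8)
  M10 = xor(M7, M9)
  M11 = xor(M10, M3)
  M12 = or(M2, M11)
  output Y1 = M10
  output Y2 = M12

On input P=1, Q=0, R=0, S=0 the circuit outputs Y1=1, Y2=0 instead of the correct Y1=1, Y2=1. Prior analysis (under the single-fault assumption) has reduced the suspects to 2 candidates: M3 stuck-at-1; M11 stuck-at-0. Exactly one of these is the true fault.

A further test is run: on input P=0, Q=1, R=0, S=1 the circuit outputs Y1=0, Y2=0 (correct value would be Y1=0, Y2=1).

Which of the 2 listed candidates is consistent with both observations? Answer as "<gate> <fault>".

Evaluate each candidate on input P=0, Q=1, R=0, S=1:
  M3 stuck-at-1: M1=0, M2=0, M3=1 [stuck-at-1], M4=1, M5=0, M6=1, M7=0, M8=1, M9=0, M10=0, M11=1, M12=1 → Y1=0, Y2=1 — eliminated
  M11 stuck-at-0: M1=0, M2=0, M3=1, M4=1, M5=0, M6=1, M7=0, M8=1, M9=0, M10=0, M11=0 [stuck-at-0], M12=0 → Y1=0, Y2=0 — matches
Only M11 stuck-at-0 reproduces the observed Y1=0, Y2=0.

M11 stuck-at-0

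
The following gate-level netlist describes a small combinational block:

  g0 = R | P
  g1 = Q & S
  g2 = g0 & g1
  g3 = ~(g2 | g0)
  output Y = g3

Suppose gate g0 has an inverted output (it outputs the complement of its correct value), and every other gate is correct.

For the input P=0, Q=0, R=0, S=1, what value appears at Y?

0

Propagate with g0 forced: g0=1 [inverted output], g1=0, g2=0, g3=0.
So Y = 0. (Without the fault it would be 1.)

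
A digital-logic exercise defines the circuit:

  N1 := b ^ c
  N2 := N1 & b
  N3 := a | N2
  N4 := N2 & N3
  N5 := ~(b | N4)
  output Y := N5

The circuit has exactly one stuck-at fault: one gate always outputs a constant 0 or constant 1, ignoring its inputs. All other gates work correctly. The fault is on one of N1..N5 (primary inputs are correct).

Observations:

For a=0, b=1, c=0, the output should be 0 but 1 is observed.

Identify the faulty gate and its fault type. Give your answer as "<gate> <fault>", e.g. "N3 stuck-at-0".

Fault-free values for test 1 (a=0, b=1, c=0): N1=1, N2=1, N3=1, N4=1, N5=0, giving Y=0. Observed 1.
Test 1: faults giving observed 1 are {N5 stuck-at-1}.
Only N5 stuck-at-1 is consistent with every test.

N5 stuck-at-1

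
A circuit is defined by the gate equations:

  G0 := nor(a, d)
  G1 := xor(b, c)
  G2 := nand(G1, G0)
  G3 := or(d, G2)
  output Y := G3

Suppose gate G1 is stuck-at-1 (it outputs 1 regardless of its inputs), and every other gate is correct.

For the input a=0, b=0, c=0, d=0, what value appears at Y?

Propagate with G1 forced: G0=1, G1=1 [stuck-at-1], G2=0, G3=0.
So Y = 0. (Without the fault it would be 1.)

0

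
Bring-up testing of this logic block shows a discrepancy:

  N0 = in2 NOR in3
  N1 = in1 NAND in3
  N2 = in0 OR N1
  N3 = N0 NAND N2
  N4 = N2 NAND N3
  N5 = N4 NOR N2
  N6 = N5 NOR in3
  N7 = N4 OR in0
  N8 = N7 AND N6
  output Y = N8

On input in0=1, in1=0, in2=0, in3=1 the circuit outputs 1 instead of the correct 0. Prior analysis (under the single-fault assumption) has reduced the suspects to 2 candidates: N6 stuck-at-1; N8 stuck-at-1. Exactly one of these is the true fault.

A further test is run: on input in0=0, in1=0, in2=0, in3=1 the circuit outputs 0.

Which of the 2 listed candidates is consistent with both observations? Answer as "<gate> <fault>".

N6 stuck-at-1

Evaluate each candidate on input in0=0, in1=0, in2=0, in3=1:
  N6 stuck-at-1: N0=0, N1=1, N2=1, N3=1, N4=0, N5=0, N6=1 [stuck-at-1], N7=0, N8=0 → 0 — matches
  N8 stuck-at-1: N0=0, N1=1, N2=1, N3=1, N4=0, N5=0, N6=0, N7=0, N8=1 [stuck-at-1] → 1 — eliminated
Only N6 stuck-at-1 reproduces the observed 0.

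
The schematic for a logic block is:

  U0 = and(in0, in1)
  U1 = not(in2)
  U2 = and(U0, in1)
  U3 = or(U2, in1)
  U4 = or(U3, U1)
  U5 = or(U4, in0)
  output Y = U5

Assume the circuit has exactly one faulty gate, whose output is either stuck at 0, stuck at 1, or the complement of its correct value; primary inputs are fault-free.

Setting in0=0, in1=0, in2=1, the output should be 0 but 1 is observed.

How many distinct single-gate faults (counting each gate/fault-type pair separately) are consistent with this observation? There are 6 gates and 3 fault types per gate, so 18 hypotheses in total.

10

Fault-free: U0=0, U1=0, U2=0, U3=0, U4=0, U5=0 → 0. Observed 1.
  U0: none of the 3 fault types match ✗
  U1: stuck-at-1, inverted output ✓; others ✗
  U2: stuck-at-1, inverted output ✓; others ✗
  U3: stuck-at-1, inverted output ✓; others ✗
  U4: stuck-at-1, inverted output ✓; others ✗
  U5: stuck-at-1, inverted output ✓; others ✗
Consistent faults: {U1 stuck-at-1, U1 inverted output, U2 stuck-at-1, U2 inverted output, U3 stuck-at-1, U3 inverted output, U4 stuck-at-1, U4 inverted output, U5 stuck-at-1, U5 inverted output} — 10 in all.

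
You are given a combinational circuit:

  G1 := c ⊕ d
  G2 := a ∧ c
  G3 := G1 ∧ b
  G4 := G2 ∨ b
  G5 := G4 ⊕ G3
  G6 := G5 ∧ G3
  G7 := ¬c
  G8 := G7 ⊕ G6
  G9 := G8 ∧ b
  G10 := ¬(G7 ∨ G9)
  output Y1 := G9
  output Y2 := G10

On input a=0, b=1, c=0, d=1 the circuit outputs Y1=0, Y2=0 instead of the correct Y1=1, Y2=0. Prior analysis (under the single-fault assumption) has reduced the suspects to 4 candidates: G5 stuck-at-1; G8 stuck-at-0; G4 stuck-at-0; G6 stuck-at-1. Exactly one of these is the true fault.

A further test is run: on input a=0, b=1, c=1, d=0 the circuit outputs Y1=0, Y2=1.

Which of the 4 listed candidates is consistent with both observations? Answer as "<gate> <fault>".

G8 stuck-at-0

Evaluate each candidate on input a=0, b=1, c=1, d=0:
  G5 stuck-at-1: G1=1, G2=0, G3=1, G4=1, G5=1 [stuck-at-1], G6=1, G7=0, G8=1, G9=1, G10=0 → Y1=1, Y2=0 — eliminated
  G8 stuck-at-0: G1=1, G2=0, G3=1, G4=1, G5=0, G6=0, G7=0, G8=0 [stuck-at-0], G9=0, G10=1 → Y1=0, Y2=1 — matches
  G4 stuck-at-0: G1=1, G2=0, G3=1, G4=0 [stuck-at-0], G5=1, G6=1, G7=0, G8=1, G9=1, G10=0 → Y1=1, Y2=0 — eliminated
  G6 stuck-at-1: G1=1, G2=0, G3=1, G4=1, G5=0, G6=1 [stuck-at-1], G7=0, G8=1, G9=1, G10=0 → Y1=1, Y2=0 — eliminated
Only G8 stuck-at-0 reproduces the observed Y1=0, Y2=1.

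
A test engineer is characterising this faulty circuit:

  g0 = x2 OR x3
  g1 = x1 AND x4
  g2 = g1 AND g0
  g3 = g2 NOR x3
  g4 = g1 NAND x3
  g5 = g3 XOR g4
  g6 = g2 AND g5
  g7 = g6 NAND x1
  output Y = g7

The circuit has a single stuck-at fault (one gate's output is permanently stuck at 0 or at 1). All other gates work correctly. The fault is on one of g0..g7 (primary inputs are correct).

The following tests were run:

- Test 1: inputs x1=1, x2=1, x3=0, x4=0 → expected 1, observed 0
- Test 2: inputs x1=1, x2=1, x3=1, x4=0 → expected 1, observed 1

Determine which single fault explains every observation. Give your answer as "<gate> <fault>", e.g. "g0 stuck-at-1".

g1 stuck-at-1

Fault-free values for test 1 (x1=1, x2=1, x3=0, x4=0): g0=1, g1=0, g2=0, g3=1, g4=1, g5=0, g6=0, g7=1, giving Y=1. Observed 0.
Test 1: faults giving observed 0 are {g1 stuck-at-1, g2 stuck-at-1, g6 stuck-at-1, g7 stuck-at-0}.
Test 2 (x1=1, x2=1, x3=1, x4=0): fault-free g0=1, g1=0, g2=0, g3=0, g4=1, g5=1, g6=0, g7=1 → 1; observed 1. Eliminates g2 stuck-at-1, g6 stuck-at-1, g7 stuck-at-0.
Only g1 stuck-at-1 is consistent with every test.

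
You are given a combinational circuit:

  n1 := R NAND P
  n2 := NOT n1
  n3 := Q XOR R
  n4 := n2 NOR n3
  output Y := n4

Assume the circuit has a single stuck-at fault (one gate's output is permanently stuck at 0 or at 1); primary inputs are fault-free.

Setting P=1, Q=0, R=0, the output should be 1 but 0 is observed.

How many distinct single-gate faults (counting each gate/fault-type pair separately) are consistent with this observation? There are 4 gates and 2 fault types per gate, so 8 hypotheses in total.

Fault-free: n1=1, n2=0, n3=0, n4=1 → 1. Observed 0.
  n1 stuck-at-0: output 0 ✓
  n1 stuck-at-1: output 1 ✗
  n2 stuck-at-0: output 1 ✗
  n2 stuck-at-1: output 0 ✓
  n3 stuck-at-0: output 1 ✗
  n3 stuck-at-1: output 0 ✓
  n4 stuck-at-0: output 0 ✓
  n4 stuck-at-1: output 1 ✗
Consistent faults: {n1 stuck-at-0, n2 stuck-at-1, n3 stuck-at-1, n4 stuck-at-0} — 4 in all.

4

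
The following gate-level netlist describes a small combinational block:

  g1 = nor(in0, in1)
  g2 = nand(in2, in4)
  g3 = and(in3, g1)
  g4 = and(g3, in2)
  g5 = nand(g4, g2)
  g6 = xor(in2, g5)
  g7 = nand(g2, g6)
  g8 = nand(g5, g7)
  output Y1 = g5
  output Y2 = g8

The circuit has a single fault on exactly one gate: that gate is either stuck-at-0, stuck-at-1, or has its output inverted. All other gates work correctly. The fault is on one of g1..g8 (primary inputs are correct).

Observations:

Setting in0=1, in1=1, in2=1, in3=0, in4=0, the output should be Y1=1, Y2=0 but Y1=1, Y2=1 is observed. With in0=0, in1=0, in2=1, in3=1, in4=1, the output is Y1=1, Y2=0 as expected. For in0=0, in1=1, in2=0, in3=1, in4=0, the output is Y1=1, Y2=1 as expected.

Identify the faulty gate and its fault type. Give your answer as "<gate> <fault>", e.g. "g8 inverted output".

Fault-free values for test 1 (in0=1, in1=1, in2=1, in3=0, in4=0): g1=0, g2=1, g3=0, g4=0, g5=1, g6=0, g7=1, g8=0, giving Y1=1, Y2=0. Observed Y1=1, Y2=1.
Test 1: faults giving observed Y1=1, Y2=1 are {g6 stuck-at-1, g6 inverted output, g7 stuck-at-0, g7 inverted output, g8 stuck-at-1, g8 inverted output}.
Test 2 (in0=0, in1=0, in2=1, in3=1, in4=1): fault-free g1=1, g2=0, g3=1, g4=1, g5=1, g6=0, g7=1, g8=0 → Y1=1, Y2=0; observed Y1=1, Y2=0. Eliminates g7 stuck-at-0, g7 inverted output, g8 stuck-at-1, g8 inverted output.
Test 3 (in0=0, in1=1, in2=0, in3=1, in4=0): fault-free g1=0, g2=1, g3=0, g4=0, g5=1, g6=1, g7=0, g8=1 → Y1=1, Y2=1; observed Y1=1, Y2=1. Eliminates g6 inverted output.
Only g6 stuck-at-1 is consistent with every test.

g6 stuck-at-1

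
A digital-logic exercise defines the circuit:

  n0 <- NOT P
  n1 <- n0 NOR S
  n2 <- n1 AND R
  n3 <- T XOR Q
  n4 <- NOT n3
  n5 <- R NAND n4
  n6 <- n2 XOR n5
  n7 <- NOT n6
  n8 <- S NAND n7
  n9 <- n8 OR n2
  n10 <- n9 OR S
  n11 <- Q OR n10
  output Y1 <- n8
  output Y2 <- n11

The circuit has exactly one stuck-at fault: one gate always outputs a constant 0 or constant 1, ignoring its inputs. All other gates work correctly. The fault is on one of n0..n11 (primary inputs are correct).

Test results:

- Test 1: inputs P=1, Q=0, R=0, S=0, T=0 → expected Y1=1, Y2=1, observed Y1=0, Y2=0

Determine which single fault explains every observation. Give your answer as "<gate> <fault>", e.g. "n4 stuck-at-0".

Fault-free values for test 1 (P=1, Q=0, R=0, S=0, T=0): n0=0, n1=1, n2=0, n3=0, n4=1, n5=1, n6=1, n7=0, n8=1, n9=1, n10=1, n11=1, giving Y1=1, Y2=1. Observed Y1=0, Y2=0.
Test 1: faults giving observed Y1=0, Y2=0 are {n8 stuck-at-0}.
Only n8 stuck-at-0 is consistent with every test.

n8 stuck-at-0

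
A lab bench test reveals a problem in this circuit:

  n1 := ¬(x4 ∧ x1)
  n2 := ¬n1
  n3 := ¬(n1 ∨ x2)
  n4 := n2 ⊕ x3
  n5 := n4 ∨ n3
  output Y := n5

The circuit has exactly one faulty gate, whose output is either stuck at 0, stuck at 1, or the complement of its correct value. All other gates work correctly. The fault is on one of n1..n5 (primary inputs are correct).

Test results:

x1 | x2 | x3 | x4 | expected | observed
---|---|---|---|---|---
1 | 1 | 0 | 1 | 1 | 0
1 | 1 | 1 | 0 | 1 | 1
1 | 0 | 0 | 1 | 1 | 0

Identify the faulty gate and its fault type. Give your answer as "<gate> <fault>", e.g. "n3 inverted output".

Fault-free values for test 1 (x1=1, x2=1, x3=0, x4=1): n1=0, n2=1, n3=0, n4=1, n5=1, giving Y=1. Observed 0.
Test 1: faults giving observed 0 are {n1 stuck-at-1, n1 inverted output, n2 stuck-at-0, n2 inverted output, n4 stuck-at-0, n4 inverted output, n5 stuck-at-0, n5 inverted output}.
Test 2 (x1=1, x2=1, x3=1, x4=0): fault-free n1=1, n2=0, n3=0, n4=1, n5=1 → 1; observed 1. Eliminates n1 inverted output, n2 inverted output, n4 stuck-at-0, n4 inverted output, n5 stuck-at-0, n5 inverted output.
Test 3 (x1=1, x2=0, x3=0, x4=1): fault-free n1=0, n2=1, n3=1, n4=1, n5=1 → 1; observed 0. Eliminates n2 stuck-at-0.
Only n1 stuck-at-1 is consistent with every test.

n1 stuck-at-1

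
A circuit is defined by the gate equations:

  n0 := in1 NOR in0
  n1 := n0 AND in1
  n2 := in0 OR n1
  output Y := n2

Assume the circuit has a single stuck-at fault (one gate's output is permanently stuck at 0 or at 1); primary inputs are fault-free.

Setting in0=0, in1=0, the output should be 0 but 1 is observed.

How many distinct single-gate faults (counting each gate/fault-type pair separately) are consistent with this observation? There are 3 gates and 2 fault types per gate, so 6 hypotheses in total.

2

Fault-free: n0=1, n1=0, n2=0 → 0. Observed 1.
  n0 stuck-at-0: output 0 ✗
  n0 stuck-at-1: output 0 ✗
  n1 stuck-at-0: output 0 ✗
  n1 stuck-at-1: output 1 ✓
  n2 stuck-at-0: output 0 ✗
  n2 stuck-at-1: output 1 ✓
Consistent faults: {n1 stuck-at-1, n2 stuck-at-1} — 2 in all.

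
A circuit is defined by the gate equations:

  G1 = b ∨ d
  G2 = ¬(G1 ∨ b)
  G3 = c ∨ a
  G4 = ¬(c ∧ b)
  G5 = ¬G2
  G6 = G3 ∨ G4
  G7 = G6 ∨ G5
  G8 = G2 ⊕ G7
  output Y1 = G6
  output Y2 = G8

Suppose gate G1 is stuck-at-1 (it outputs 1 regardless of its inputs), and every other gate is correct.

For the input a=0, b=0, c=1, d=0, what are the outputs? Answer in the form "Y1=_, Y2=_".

Propagate with G1 forced: G1=1 [stuck-at-1], G2=0, G3=1, G4=1, G5=1, G6=1, G7=1, G8=1.
So the outputs are Y1=1, Y2=1. (Without the fault they would be Y1=1, Y2=0.)

Y1=1, Y2=1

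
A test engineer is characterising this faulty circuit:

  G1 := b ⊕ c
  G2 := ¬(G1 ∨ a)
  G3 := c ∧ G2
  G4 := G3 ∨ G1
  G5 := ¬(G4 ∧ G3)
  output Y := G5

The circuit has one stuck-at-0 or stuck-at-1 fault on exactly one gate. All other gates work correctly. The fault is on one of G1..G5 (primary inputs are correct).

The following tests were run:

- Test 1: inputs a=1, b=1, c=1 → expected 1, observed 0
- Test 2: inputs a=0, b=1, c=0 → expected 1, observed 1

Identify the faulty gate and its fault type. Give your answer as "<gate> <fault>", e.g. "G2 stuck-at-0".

G2 stuck-at-1

Fault-free values for test 1 (a=1, b=1, c=1): G1=0, G2=0, G3=0, G4=0, G5=1, giving Y=1. Observed 0.
Test 1: faults giving observed 0 are {G2 stuck-at-1, G3 stuck-at-1, G5 stuck-at-0}.
Test 2 (a=0, b=1, c=0): fault-free G1=1, G2=0, G3=0, G4=1, G5=1 → 1; observed 1. Eliminates G3 stuck-at-1, G5 stuck-at-0.
Only G2 stuck-at-1 is consistent with every test.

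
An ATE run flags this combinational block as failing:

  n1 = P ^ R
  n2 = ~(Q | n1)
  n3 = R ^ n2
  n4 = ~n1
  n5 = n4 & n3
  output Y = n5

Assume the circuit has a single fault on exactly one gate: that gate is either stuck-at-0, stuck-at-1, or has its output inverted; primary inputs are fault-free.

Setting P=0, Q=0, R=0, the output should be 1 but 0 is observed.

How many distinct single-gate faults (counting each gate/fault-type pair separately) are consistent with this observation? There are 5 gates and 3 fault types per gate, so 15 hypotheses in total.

10

Fault-free: n1=0, n2=1, n3=1, n4=1, n5=1 → 1. Observed 0.
  n1: stuck-at-1, inverted output ✓; others ✗
  n2: stuck-at-0, inverted output ✓; others ✗
  n3: stuck-at-0, inverted output ✓; others ✗
  n4: stuck-at-0, inverted output ✓; others ✗
  n5: stuck-at-0, inverted output ✓; others ✗
Consistent faults: {n1 stuck-at-1, n1 inverted output, n2 stuck-at-0, n2 inverted output, n3 stuck-at-0, n3 inverted output, n4 stuck-at-0, n4 inverted output, n5 stuck-at-0, n5 inverted output} — 10 in all.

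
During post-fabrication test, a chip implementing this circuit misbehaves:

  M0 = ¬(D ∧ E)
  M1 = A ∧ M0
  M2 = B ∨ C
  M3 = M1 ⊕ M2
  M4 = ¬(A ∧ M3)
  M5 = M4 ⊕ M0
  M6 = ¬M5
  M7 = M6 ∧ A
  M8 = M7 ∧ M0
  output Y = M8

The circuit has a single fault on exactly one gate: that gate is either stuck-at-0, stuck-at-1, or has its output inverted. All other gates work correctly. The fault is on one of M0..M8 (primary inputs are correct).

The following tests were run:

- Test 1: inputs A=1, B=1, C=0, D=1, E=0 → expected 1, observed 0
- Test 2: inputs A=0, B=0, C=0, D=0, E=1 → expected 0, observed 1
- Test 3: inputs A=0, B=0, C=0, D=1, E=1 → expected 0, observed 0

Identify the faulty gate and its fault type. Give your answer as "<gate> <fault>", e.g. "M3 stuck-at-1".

Fault-free values for test 1 (A=1, B=1, C=0, D=1, E=0): M0=1, M1=1, M2=1, M3=0, M4=1, M5=0, M6=1, M7=1, M8=1, giving Y=1. Observed 0.
Test 1: faults giving observed 0 are {M0 stuck-at-0, M0 inverted output, M1 stuck-at-0, M1 inverted output, M2 stuck-at-0, M2 inverted output, M3 stuck-at-1, M3 inverted output, M4 stuck-at-0, M4 inverted output, M5 stuck-at-1, M5 inverted output, M6 stuck-at-0, M6 inverted output, M7 stuck-at-0, M7 inverted output, M8 stuck-at-0, M8 inverted output}.
Test 2 (A=0, B=0, C=0, D=0, E=1): fault-free M0=1, M1=0, M2=0, M3=0, M4=1, M5=0, M6=1, M7=0, M8=0 → 0; observed 1. Eliminates M0 stuck-at-0, M0 inverted output, M1 stuck-at-0, M1 inverted output, M2 stuck-at-0, M2 inverted output, M3 stuck-at-1, M3 inverted output, M4 stuck-at-0, M4 inverted output, M5 stuck-at-1, M5 inverted output, M6 stuck-at-0, M6 inverted output, M7 stuck-at-0, M8 stuck-at-0.
Test 3 (A=0, B=0, C=0, D=1, E=1): fault-free M0=0, M1=0, M2=0, M3=0, M4=1, M5=1, M6=0, M7=0, M8=0 → 0; observed 0. Eliminates M8 inverted output.
Only M7 inverted output is consistent with every test.

M7 inverted output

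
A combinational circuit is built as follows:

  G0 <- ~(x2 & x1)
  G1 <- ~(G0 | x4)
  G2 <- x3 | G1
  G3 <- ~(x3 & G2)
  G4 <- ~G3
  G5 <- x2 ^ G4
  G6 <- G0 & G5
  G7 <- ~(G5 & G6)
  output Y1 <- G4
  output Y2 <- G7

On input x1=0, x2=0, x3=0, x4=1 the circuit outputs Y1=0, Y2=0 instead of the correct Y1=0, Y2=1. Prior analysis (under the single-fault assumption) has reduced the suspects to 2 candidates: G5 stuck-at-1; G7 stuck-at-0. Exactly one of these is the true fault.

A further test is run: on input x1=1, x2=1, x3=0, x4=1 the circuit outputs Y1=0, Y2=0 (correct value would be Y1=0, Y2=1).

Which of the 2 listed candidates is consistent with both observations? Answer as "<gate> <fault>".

Evaluate each candidate on input x1=1, x2=1, x3=0, x4=1:
  G5 stuck-at-1: G0=0, G1=0, G2=0, G3=1, G4=0, G5=1 [stuck-at-1], G6=0, G7=1 → Y1=0, Y2=1 — eliminated
  G7 stuck-at-0: G0=0, G1=0, G2=0, G3=1, G4=0, G5=1, G6=0, G7=0 [stuck-at-0] → Y1=0, Y2=0 — matches
Only G7 stuck-at-0 reproduces the observed Y1=0, Y2=0.

G7 stuck-at-0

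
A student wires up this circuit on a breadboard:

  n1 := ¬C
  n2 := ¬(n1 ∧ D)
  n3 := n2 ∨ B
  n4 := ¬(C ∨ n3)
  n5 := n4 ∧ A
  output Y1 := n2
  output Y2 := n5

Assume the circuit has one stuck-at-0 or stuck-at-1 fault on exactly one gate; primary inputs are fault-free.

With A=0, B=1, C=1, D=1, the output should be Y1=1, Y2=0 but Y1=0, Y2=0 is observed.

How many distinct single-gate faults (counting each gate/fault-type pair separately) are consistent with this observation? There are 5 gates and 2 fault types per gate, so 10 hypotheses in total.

Fault-free: n1=0, n2=1, n3=1, n4=0, n5=0 → Y1=1, Y2=0. Observed Y1=0, Y2=0.
  n1 stuck-at-0: output Y1=1, Y2=0 ✗
  n1 stuck-at-1: output Y1=0, Y2=0 ✓
  n2 stuck-at-0: output Y1=0, Y2=0 ✓
  n2 stuck-at-1: output Y1=1, Y2=0 ✗
  n3 stuck-at-0: output Y1=1, Y2=0 ✗
  n3 stuck-at-1: output Y1=1, Y2=0 ✗
  n4 stuck-at-0: output Y1=1, Y2=0 ✗
  n4 stuck-at-1: output Y1=1, Y2=0 ✗
  n5 stuck-at-0: output Y1=1, Y2=0 ✗
  n5 stuck-at-1: output Y1=1, Y2=1 ✗
Consistent faults: {n1 stuck-at-1, n2 stuck-at-0} — 2 in all.

2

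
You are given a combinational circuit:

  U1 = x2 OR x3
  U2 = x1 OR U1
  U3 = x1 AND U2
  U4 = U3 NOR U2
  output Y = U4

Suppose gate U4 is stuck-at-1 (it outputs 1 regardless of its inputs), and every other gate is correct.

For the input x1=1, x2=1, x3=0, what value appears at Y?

1

Propagate with U4 forced: U1=1, U2=1, U3=1, U4=1 [stuck-at-1].
So Y = 1. (Without the fault it would be 0.)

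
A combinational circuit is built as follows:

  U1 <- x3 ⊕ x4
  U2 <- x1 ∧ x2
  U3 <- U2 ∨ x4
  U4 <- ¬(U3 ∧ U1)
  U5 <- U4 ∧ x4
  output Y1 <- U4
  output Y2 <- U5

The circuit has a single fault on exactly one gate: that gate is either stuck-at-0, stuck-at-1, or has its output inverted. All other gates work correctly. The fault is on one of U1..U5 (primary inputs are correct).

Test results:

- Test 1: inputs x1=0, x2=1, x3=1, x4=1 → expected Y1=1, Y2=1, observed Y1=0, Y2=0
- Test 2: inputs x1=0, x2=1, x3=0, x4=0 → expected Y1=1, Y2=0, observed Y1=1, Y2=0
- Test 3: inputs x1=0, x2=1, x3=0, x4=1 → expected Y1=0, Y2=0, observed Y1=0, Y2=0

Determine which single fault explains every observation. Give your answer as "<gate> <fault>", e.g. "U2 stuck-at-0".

U1 stuck-at-1

Fault-free values for test 1 (x1=0, x2=1, x3=1, x4=1): U1=0, U2=0, U3=1, U4=1, U5=1, giving Y1=1, Y2=1. Observed Y1=0, Y2=0.
Test 1: faults giving observed Y1=0, Y2=0 are {U1 stuck-at-1, U1 inverted output, U4 stuck-at-0, U4 inverted output}.
Test 2 (x1=0, x2=1, x3=0, x4=0): fault-free U1=0, U2=0, U3=0, U4=1, U5=0 → Y1=1, Y2=0; observed Y1=1, Y2=0. Eliminates U4 stuck-at-0, U4 inverted output.
Test 3 (x1=0, x2=1, x3=0, x4=1): fault-free U1=1, U2=0, U3=1, U4=0, U5=0 → Y1=0, Y2=0; observed Y1=0, Y2=0. Eliminates U1 inverted output.
Only U1 stuck-at-1 is consistent with every test.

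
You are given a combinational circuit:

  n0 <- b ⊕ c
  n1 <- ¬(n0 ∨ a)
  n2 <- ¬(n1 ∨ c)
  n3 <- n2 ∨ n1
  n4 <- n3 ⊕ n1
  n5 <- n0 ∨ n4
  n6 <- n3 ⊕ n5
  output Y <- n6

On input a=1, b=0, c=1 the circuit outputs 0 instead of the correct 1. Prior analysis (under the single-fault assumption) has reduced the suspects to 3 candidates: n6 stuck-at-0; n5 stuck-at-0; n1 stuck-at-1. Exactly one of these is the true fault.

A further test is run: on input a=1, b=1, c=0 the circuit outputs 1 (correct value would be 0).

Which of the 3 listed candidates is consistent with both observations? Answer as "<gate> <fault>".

Evaluate each candidate on input a=1, b=1, c=0:
  n6 stuck-at-0: n0=1, n1=0, n2=1, n3=1, n4=1, n5=1, n6=0 [stuck-at-0] → 0 — eliminated
  n5 stuck-at-0: n0=1, n1=0, n2=1, n3=1, n4=1, n5=0 [stuck-at-0], n6=1 → 1 — matches
  n1 stuck-at-1: n0=1, n1=1 [stuck-at-1], n2=0, n3=1, n4=0, n5=1, n6=0 → 0 — eliminated
Only n5 stuck-at-0 reproduces the observed 1.

n5 stuck-at-0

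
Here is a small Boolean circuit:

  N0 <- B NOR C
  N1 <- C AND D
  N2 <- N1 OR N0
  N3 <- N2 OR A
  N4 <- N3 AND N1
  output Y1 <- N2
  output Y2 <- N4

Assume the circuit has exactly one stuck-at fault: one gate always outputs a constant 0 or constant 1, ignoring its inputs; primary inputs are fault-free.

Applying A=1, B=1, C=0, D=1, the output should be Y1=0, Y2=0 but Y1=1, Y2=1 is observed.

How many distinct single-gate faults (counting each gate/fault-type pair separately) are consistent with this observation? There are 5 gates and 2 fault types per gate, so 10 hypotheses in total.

1

Fault-free: N0=0, N1=0, N2=0, N3=1, N4=0 → Y1=0, Y2=0. Observed Y1=1, Y2=1.
  N0 stuck-at-0: output Y1=0, Y2=0 ✗
  N0 stuck-at-1: output Y1=1, Y2=0 ✗
  N1 stuck-at-0: output Y1=0, Y2=0 ✗
  N1 stuck-at-1: output Y1=1, Y2=1 ✓
  N2 stuck-at-0: output Y1=0, Y2=0 ✗
  N2 stuck-at-1: output Y1=1, Y2=0 ✗
  N3 stuck-at-0: output Y1=0, Y2=0 ✗
  N3 stuck-at-1: output Y1=0, Y2=0 ✗
  N4 stuck-at-0: output Y1=0, Y2=0 ✗
  N4 stuck-at-1: output Y1=0, Y2=1 ✗
Consistent faults: {N1 stuck-at-1} — 1 in all.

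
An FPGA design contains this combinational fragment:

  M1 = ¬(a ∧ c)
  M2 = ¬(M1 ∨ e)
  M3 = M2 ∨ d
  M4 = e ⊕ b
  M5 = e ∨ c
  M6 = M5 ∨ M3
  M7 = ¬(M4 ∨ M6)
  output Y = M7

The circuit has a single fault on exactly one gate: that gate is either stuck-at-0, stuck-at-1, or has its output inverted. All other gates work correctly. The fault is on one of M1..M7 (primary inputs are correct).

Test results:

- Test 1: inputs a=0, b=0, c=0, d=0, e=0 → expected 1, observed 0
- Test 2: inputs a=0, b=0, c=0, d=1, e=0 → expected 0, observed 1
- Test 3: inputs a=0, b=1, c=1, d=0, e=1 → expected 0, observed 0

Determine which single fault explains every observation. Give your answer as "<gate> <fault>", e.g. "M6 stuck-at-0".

Fault-free values for test 1 (a=0, b=0, c=0, d=0, e=0): M1=1, M2=0, M3=0, M4=0, M5=0, M6=0, M7=1, giving Y=1. Observed 0.
Test 1: faults giving observed 0 are {M1 stuck-at-0, M1 inverted output, M2 stuck-at-1, M2 inverted output, M3 stuck-at-1, M3 inverted output, M4 stuck-at-1, M4 inverted output, M5 stuck-at-1, M5 inverted output, M6 stuck-at-1, M6 inverted output, M7 stuck-at-0, M7 inverted output}.
Test 2 (a=0, b=0, c=0, d=1, e=0): fault-free M1=1, M2=0, M3=1, M4=0, M5=0, M6=1, M7=0 → 0; observed 1. Eliminates M1 stuck-at-0, M1 inverted output, M2 stuck-at-1, M2 inverted output, M3 stuck-at-1, M4 stuck-at-1, M4 inverted output, M5 stuck-at-1, M5 inverted output, M6 stuck-at-1, M7 stuck-at-0.
Test 3 (a=0, b=1, c=1, d=0, e=1): fault-free M1=1, M2=0, M3=0, M4=0, M5=1, M6=1, M7=0 → 0; observed 0. Eliminates M6 inverted output, M7 inverted output.
Only M3 inverted output is consistent with every test.

M3 inverted output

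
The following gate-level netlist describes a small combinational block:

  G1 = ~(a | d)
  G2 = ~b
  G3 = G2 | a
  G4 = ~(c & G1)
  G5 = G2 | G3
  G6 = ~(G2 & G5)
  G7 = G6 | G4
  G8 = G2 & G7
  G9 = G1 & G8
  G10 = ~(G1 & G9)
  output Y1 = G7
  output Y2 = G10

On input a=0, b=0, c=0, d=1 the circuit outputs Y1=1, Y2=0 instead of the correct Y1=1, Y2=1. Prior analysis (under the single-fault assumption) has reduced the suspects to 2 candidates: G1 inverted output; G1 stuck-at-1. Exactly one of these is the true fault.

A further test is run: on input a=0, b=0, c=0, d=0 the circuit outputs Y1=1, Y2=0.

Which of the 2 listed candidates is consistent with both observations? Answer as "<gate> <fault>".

Evaluate each candidate on input a=0, b=0, c=0, d=0:
  G1 inverted output: G1=0 [inverted output], G2=1, G3=1, G4=1, G5=1, G6=0, G7=1, G8=1, G9=0, G10=1 → Y1=1, Y2=1 — eliminated
  G1 stuck-at-1: G1=1 [stuck-at-1], G2=1, G3=1, G4=1, G5=1, G6=0, G7=1, G8=1, G9=1, G10=0 → Y1=1, Y2=0 — matches
Only G1 stuck-at-1 reproduces the observed Y1=1, Y2=0.

G1 stuck-at-1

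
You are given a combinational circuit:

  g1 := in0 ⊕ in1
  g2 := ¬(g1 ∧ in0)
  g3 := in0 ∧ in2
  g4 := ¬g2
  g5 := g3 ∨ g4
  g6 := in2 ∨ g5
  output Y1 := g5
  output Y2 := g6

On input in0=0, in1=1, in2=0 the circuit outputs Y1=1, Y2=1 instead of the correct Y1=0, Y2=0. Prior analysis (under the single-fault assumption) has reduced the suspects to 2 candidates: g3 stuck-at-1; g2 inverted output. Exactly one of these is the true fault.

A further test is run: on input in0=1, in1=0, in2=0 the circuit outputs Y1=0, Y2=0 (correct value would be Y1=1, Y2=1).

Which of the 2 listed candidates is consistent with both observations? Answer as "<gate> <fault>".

g2 inverted output

Evaluate each candidate on input in0=1, in1=0, in2=0:
  g3 stuck-at-1: g1=1, g2=0, g3=1 [stuck-at-1], g4=1, g5=1, g6=1 → Y1=1, Y2=1 — eliminated
  g2 inverted output: g1=1, g2=1 [inverted output], g3=0, g4=0, g5=0, g6=0 → Y1=0, Y2=0 — matches
Only g2 inverted output reproduces the observed Y1=0, Y2=0.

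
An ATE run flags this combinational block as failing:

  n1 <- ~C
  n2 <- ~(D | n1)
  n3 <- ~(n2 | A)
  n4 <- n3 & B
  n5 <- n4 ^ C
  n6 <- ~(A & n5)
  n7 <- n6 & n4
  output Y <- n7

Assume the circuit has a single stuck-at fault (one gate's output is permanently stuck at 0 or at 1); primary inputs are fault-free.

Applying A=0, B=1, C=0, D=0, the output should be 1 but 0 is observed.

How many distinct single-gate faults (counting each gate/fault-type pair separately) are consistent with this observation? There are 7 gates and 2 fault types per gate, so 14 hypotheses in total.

6

Fault-free: n1=1, n2=0, n3=1, n4=1, n5=1, n6=1, n7=1 → 1. Observed 0.
  n1 stuck-at-0: output 0 ✓
  n1 stuck-at-1: output 1 ✗
  n2 stuck-at-0: output 1 ✗
  n2 stuck-at-1: output 0 ✓
  n3 stuck-at-0: output 0 ✓
  n3 stuck-at-1: output 1 ✗
  n4 stuck-at-0: output 0 ✓
  n4 stuck-at-1: output 1 ✗
  n5 stuck-at-0: output 1 ✗
  n5 stuck-at-1: output 1 ✗
  n6 stuck-at-0: output 0 ✓
  n6 stuck-at-1: output 1 ✗
  n7 stuck-at-0: output 0 ✓
  n7 stuck-at-1: output 1 ✗
Consistent faults: {n1 stuck-at-0, n2 stuck-at-1, n3 stuck-at-0, n4 stuck-at-0, n6 stuck-at-0, n7 stuck-at-0} — 6 in all.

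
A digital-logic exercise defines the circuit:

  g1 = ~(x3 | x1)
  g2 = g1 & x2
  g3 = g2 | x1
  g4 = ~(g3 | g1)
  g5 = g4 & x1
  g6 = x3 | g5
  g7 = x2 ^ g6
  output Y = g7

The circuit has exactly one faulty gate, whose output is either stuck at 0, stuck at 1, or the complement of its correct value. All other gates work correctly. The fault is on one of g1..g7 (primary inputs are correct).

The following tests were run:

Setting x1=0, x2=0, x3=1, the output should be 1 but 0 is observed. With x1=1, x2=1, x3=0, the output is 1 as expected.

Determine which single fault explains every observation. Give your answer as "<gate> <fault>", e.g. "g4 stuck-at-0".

g6 stuck-at-0

Fault-free values for test 1 (x1=0, x2=0, x3=1): g1=0, g2=0, g3=0, g4=1, g5=0, g6=1, g7=1, giving Y=1. Observed 0.
Test 1: faults giving observed 0 are {g6 stuck-at-0, g6 inverted output, g7 stuck-at-0, g7 inverted output}.
Test 2 (x1=1, x2=1, x3=0): fault-free g1=0, g2=0, g3=1, g4=0, g5=0, g6=0, g7=1 → 1; observed 1. Eliminates g6 inverted output, g7 stuck-at-0, g7 inverted output.
Only g6 stuck-at-0 is consistent with every test.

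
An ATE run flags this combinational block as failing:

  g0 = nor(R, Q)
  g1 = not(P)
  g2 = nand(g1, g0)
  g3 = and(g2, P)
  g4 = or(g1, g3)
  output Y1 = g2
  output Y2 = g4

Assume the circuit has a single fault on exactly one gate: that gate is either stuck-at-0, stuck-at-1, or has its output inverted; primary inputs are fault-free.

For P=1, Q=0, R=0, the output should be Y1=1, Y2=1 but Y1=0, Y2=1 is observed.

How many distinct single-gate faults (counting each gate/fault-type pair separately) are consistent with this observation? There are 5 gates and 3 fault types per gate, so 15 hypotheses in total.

2

Fault-free: g0=1, g1=0, g2=1, g3=1, g4=1 → Y1=1, Y2=1. Observed Y1=0, Y2=1.
  g0: none of the 3 fault types match ✗
  g1: stuck-at-1, inverted output ✓; others ✗
  g2: none of the 3 fault types match ✗
  g3: none of the 3 fault types match ✗
  g4: none of the 3 fault types match ✗
Consistent faults: {g1 stuck-at-1, g1 inverted output} — 2 in all.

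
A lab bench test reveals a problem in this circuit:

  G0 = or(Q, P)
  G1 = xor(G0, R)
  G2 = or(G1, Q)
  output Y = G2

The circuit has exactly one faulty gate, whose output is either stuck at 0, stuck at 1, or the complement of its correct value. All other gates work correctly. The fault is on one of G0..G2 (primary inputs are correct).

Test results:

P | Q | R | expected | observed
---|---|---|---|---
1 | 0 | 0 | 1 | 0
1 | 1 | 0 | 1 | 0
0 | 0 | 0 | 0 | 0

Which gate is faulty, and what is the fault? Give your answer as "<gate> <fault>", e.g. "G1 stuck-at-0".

Fault-free values for test 1 (P=1, Q=0, R=0): G0=1, G1=1, G2=1, giving Y=1. Observed 0.
Test 1: faults giving observed 0 are {G0 stuck-at-0, G0 inverted output, G1 stuck-at-0, G1 inverted output, G2 stuck-at-0, G2 inverted output}.
Test 2 (P=1, Q=1, R=0): fault-free G0=1, G1=1, G2=1 → 1; observed 0. Eliminates G0 stuck-at-0, G0 inverted output, G1 stuck-at-0, G1 inverted output.
Test 3 (P=0, Q=0, R=0): fault-free G0=0, G1=0, G2=0 → 0; observed 0. Eliminates G2 inverted output.
Only G2 stuck-at-0 is consistent with every test.

G2 stuck-at-0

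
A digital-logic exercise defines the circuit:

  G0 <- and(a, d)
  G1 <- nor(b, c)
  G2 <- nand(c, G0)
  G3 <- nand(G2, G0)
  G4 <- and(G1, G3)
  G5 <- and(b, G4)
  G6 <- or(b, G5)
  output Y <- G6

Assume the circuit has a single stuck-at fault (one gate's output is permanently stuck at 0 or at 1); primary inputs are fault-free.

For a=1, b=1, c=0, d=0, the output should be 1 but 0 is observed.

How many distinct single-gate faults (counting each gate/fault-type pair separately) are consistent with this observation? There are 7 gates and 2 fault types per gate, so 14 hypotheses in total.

Fault-free: G0=0, G1=0, G2=1, G3=1, G4=0, G5=0, G6=1 → 1. Observed 0.
  G0 stuck-at-0: output 1 ✗
  G0 stuck-at-1: output 1 ✗
  G1 stuck-at-0: output 1 ✗
  G1 stuck-at-1: output 1 ✗
  G2 stuck-at-0: output 1 ✗
  G2 stuck-at-1: output 1 ✗
  G3 stuck-at-0: output 1 ✗
  G3 stuck-at-1: output 1 ✗
  G4 stuck-at-0: output 1 ✗
  G4 stuck-at-1: output 1 ✗
  G5 stuck-at-0: output 1 ✗
  G5 stuck-at-1: output 1 ✗
  G6 stuck-at-0: output 0 ✓
  G6 stuck-at-1: output 1 ✗
Consistent faults: {G6 stuck-at-0} — 1 in all.

1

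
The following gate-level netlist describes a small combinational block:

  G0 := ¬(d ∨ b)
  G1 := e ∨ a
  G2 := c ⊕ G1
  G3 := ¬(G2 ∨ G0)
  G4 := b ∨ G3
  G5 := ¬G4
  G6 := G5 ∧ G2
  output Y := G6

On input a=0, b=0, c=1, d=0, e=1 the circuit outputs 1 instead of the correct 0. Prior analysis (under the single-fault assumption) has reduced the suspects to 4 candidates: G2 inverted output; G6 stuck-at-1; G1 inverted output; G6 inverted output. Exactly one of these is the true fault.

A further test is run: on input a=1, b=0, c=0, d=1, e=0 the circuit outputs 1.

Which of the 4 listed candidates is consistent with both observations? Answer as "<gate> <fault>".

Evaluate each candidate on input a=1, b=0, c=0, d=1, e=0:
  G2 inverted output: G0=0, G1=1, G2=0 [inverted output], G3=1, G4=1, G5=0, G6=0 → 0 — eliminated
  G6 stuck-at-1: G0=0, G1=1, G2=1, G3=0, G4=0, G5=1, G6=1 [stuck-at-1] → 1 — matches
  G1 inverted output: G0=0, G1=0 [inverted output], G2=0, G3=1, G4=1, G5=0, G6=0 → 0 — eliminated
  G6 inverted output: G0=0, G1=1, G2=1, G3=0, G4=0, G5=1, G6=0 [inverted output] → 0 — eliminated
Only G6 stuck-at-1 reproduces the observed 1.

G6 stuck-at-1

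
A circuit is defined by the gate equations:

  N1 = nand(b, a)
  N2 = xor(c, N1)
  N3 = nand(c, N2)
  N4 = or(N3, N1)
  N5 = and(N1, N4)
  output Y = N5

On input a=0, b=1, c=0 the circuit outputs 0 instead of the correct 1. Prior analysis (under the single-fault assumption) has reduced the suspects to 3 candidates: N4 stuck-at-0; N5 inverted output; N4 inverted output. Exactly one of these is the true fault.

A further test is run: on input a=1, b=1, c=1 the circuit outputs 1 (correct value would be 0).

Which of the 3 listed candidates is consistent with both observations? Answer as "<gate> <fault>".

N5 inverted output

Evaluate each candidate on input a=1, b=1, c=1:
  N4 stuck-at-0: N1=0, N2=1, N3=0, N4=0 [stuck-at-0], N5=0 → 0 — eliminated
  N5 inverted output: N1=0, N2=1, N3=0, N4=0, N5=1 [inverted output] → 1 — matches
  N4 inverted output: N1=0, N2=1, N3=0, N4=1 [inverted output], N5=0 → 0 — eliminated
Only N5 inverted output reproduces the observed 1.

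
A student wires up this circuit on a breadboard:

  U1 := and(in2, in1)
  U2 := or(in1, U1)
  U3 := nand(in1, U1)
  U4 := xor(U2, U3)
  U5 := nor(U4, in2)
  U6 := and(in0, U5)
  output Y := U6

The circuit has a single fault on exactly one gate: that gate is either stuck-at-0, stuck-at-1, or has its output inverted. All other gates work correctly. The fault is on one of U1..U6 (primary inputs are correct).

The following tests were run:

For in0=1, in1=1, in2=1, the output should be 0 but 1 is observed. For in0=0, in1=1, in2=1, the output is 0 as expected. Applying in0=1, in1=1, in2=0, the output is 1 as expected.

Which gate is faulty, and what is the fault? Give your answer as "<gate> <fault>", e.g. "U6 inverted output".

Fault-free values for test 1 (in0=1, in1=1, in2=1): U1=1, U2=1, U3=0, U4=1, U5=0, U6=0, giving Y=0. Observed 1.
Test 1: faults giving observed 1 are {U5 stuck-at-1, U5 inverted output, U6 stuck-at-1, U6 inverted output}.
Test 2 (in0=0, in1=1, in2=1): fault-free U1=1, U2=1, U3=0, U4=1, U5=0, U6=0 → 0; observed 0. Eliminates U6 stuck-at-1, U6 inverted output.
Test 3 (in0=1, in1=1, in2=0): fault-free U1=0, U2=1, U3=1, U4=0, U5=1, U6=1 → 1; observed 1. Eliminates U5 inverted output.
Only U5 stuck-at-1 is consistent with every test.

U5 stuck-at-1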